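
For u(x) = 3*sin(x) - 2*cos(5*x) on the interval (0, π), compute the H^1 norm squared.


||u||_{H^1(0,π)}^2 = 61*π

u'(x) = 10*sin(5*x) + 3*cos(x).
Expand u² and (u')² and integrate term by term on (0, π), using: for integers n ≥ 1, ∫_0^π sin²(nx) dx = ∫_0^π cos²(nx) dx = π/2; for n ≠ n', ∫_0^π sin(nx)sin(n'x) dx = ∫_0^π cos(nx)cos(n'x) dx = 0; and by product-to-sum, ∫_0^π sin(nx)cos(n'x) dx = ½∫_0^π [sin((n+n')x) + sin((n−n')x)] dx, which is 0 when n+n' is even and 2n/(n²−n'²) when n+n' is odd (it need not vanish on (0, π)).
  u² squared terms: (-2)²·∫cos(5x)² dx = 4·π/2 = 2*π;  (3)²·∫sin(x)² dx = 9·π/2 = 9*π/2.
  u² cross terms: 2·(-2)·(3)·∫cos(5x)·sin(x) dx = -12·(0) = 0.
  So ∫_0^π u² dx = 2*π + 9*π/2 + 0 = 13*π/2.
  (u')² squared terms: (3)²·∫cos(x)² dx = 9·π/2 = 9*π/2;  (10)²·∫sin(5x)² dx = 100·π/2 = 50*π.
  (u')² cross terms: 2·(3)·(10)·∫cos(x)·sin(5x) dx = 60·(0) = 0.
  So ∫_0^π (u')² dx = 9*π/2 + 50*π + 0 = 109*π/2.
||u||_{H^1}^2 = (13*π/2) + (109*π/2) = 61*π.


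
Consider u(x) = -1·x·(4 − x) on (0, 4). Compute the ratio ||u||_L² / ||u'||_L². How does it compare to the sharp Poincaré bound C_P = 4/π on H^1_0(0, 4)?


||u||_L² / ||u'||_L² = 2*sqrt(10)/5 < C_P = 4/π.

u(x) = -1·x·(4 − x), so u'(x) = 2*x - 4.
u(x) = -1·x·(4 − x) vanishes at x = 0 and x = 4, so u ∈ H^1_0(0, 4). Differentiate via the product rule and integrate the resulting polynomials term by term.
  ∫_0^4 u² dx = ∫_0^4 (x^4 - 8*x^3 + 16*x^2) dx. Term by term:
    ∫_0^4 x^4 dx = 1024/5;  ∫_0^4 -8*x^3 dx = -512;  ∫_0^4 16*x^2 dx = 1024/3.
  Sum: 1024/5 − 512 + 1024/3 = 512/15.
  ∫_0^4 (u')² dx = ∫_0^4 (4*x^2 - 16*x + 16) dx. Term by term:
    ∫_0^4 4*x^2 dx = 256/3;  ∫_0^4 -16*x dx = -128;  ∫_0^4 16 dx = 64.
  Sum: 256/3 − 128 + 64 = 64/3.
∫_0^4 u² dx = 512/15, so ||u||_L² = 16*sqrt(30)/15.
∫_0^4 (u')² dx = 64/3, so ||u'||_L² = 8*sqrt(3)/3.
Ratio ||u||_L² / ||u'||_L² = 2*sqrt(10)/5.
Sharp Poincaré constant on H^1_0(0, 4) is C_P = L/π = 4/π, achieved by sin(π/4·x).
A polynomial bump cannot attain the sharp Poincaré constant (only the first sine eigenfunction does), so the ratio is strictly less than C_P, consistent with ||u||_L² ≤ C_P ||u'||_L².


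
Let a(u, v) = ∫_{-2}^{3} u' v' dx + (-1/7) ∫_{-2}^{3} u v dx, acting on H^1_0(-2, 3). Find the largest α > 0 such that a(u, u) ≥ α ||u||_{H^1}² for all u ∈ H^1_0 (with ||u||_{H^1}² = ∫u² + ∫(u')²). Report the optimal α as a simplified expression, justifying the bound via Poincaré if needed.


α = (-25/7 + π^2)/(π^2 + 25)

Coercivity of a(·,·) on H^1_0(-2, 3) means a(u, u) ≥ α ||u||_{H^1}² for every u ∈ H^1_0.
The interval has length L = 5, and Poincaré/coercivity depend only on L. Here a(u, u) = ∫(u')² + (-1/7)·∫u².
Here c = -1/7 < 0 with |c| < (π/L)² = π^2/25, so coercivity still holds. The condition a(u,u) ≥ α||u||_{H^1}² reads (1−α)∫(u')² ≥ (α−c)∫u². Any admissible α is ≤ 1 (rapidly oscillating u have ∫u²/∫(u')² → 0), and α = 1 would force 0 ≥ (1−c)∫u², impossible since c < 1; so 1−α > 0. By the sharp Poincaré inequality on H^1_0 of an interval of length L, ∫(u')² ≥ (π/L)²∫u² with equality for the first sine mode sin(π(x−x₀)/L) (x₀ the left endpoint), so the inequality holds for all u iff (1−α)(π/L)² ≥ α − c, i.e. α ≤ ((π/L)² + c)/((π/L)² + 1) = (1 + c(L/π)²)/(1 + (L/π)²). (Direct route, valid since c ≤ 0: Poincaré gives c∫u² ≥ c(L/π)²∫(u')², so a(u,u) ≥ (1 + c(L/π)²)∫(u')², while ||u||_{H^1}² ≤ (1 + (L/π)²)∫(u')²; dividing yields the same α.) With (π/L)² = π^2/25 and c = -1/7, the largest admissible constant is α = ((π/L)² + c)/((π/L)² + 1).
Simplifying, α = (-25/7 + π^2)/(π^2 + 25).


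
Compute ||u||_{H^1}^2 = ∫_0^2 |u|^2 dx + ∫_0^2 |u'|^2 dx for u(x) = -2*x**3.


||u||_{H^1}^2 = 10624/35

The H^1 norm (squared) on an interval (0, L) is
  ||u||_{H^1}^2 = ∫_0^L u(x)^2 dx + ∫_0^L u'(x)^2 dx.
Compute u'(x) = -6*x**2.
Then u(x)^2 = 4*x**6 and u'(x)^2 = 36*x**4.
Integrate each monomial from 0 to 2 using ∫_0^2 c·x^n dx = c·2^(n+1)/(n+1):
  ∫_0^2 u(x)^2 dx = ∫_0^2 (4*x^6) dx. Term by term:
    ∫_0^2 4*x^6 dx = 512/7.
  ∫_0^2 u'(x)^2 dx = ∫_0^2 (36*x^4) dx. Term by term:
    ∫_0^2 36*x^4 dx = 1152/5.
Adding: ||u||_{H^1}^2 = 512/7 + 1152/5 = 10624/35.


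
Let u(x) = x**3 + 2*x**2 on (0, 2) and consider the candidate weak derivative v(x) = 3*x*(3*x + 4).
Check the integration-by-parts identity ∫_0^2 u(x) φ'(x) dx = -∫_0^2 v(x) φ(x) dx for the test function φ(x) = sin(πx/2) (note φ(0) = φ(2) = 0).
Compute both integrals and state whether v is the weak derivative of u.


LHS = -40/π + 96/π^3, RHS = -120/π + 288/π^3. No, v is not the weak derivative of u.

u(x) = x**3 + 2*x**2, classical derivative u'(x) = 3*x**2 + 4*x.
φ(x) = sin(πx/2), so φ'(x) = π*cos(π*x/2)/2.
Note φ(0) = φ(2) = 0, so the boundary term u·φ vanishes.
LHS = ∫_0^2 u(x) φ'(x) dx = ∫_0^2 (π*x^3*cos(π*x/2)/2 + π*x^2*cos(π*x/2)) dx. Term by term:
  ∫_0^2 π*x^2*cos(π*x/2) dx = -16/π;  ∫_0^2 π*x^3*cos(π*x/2)/2 dx = -24/π + 96/π^3.
Sum: -16/π + -24/π + 96/π^3 = -40/π + 96/π^3.
So LHS = -40/π + 96/π^3.
∫_0^2 v(x) φ(x) dx = ∫_0^2 (9*x^2*sin(π*x/2) + 12*x*sin(π*x/2)) dx. Term by term:
  ∫_0^2 9*x^2*sin(π*x/2) dx = -288/π^3 + 72/π;  ∫_0^2 12*x*sin(π*x/2) dx = 48/π.
Sum: -288/π^3 + 72/π + 48/π = -288/π^3 + 120/π.
So RHS = -∫_0^2 v(x) φ(x) dx = -120/π + 288/π^3.
LHS − RHS = -192/π^3 + 80/π ≠ 0, so the identity fails.
(For a valid weak derivative the identity must hold for EVERY test function, in particular this one. The failure shows v is NOT the weak derivative of u.)
Correct weak derivative would be u'(x) = 3*x**2 + 4*x.


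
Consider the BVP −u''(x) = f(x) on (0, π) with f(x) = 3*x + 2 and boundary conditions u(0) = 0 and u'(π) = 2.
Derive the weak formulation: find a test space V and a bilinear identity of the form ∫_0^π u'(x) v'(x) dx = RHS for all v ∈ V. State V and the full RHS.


V = {v ∈ H^1(0, π) : v(0) = 0} (test functions vanish at x = 0 where u is specified); weak form: ∫_0^π u'v' dx = ∫_0^π (3*x + 2) v dx + 2·v(π) for all v ∈ V.

Multiply both sides by a test function v and integrate from 0 to π:
  ∫_0^π −u''(x) v(x) dx = ∫_0^π f(x) v(x) dx.
Integrate the LHS by parts once:
  ∫_0^π −u'' v dx = −[u'(x) v(x)]_0^π + ∫_0^π u'(x) v'(x) dx.
Thus ∫_0^π u'(x) v'(x) dx = ∫_0^π f(x) v(x) dx + [u'(x) v(x)]_0^π.
Choose V so that boundary terms are either known or forced to vanish.
Mixed BC: u(0) = 0 (Dirichlet) and u'(π) = 2 (Neumann). Define V = {v ∈ H^1(0, π) : v(0) = 0}. Then [u' v]_0^π = u'(π)·v(π) − u'(0)·0 = 2·v(π).
Weak formulation: find u (satisfying any essential BC) such that ∫_0^π u'(x) v'(x) dx = ∫_0^π f v dx + 2·v(π) for all v ∈ V (Dirichlet at 0 absorbed into V; Neumann datum at x = π contributes the boundary term).
Substituting f(x) = 3*x + 2, the right-hand side is ∫_0^π (3*x + 2) v dx + 2·v(π).


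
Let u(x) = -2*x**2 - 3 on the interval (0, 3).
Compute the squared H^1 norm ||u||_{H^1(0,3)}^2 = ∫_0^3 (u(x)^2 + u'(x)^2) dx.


||u||_{H^1}^2 = 2367/5

The H^1 norm (squared) on an interval (0, L) is
  ||u||_{H^1}^2 = ∫_0^L u(x)^2 dx + ∫_0^L u'(x)^2 dx.
Compute u'(x) = -4*x.
Then u(x)^2 = 4*x**4 + 12*x**2 + 9 and u'(x)^2 = 16*x**2.
Integrate each monomial from 0 to 3 using ∫_0^3 c·x^n dx = c·3^(n+1)/(n+1):
  ∫_0^3 u(x)^2 dx = ∫_0^3 (4*x^4 + 12*x^2 + 9) dx. Term by term:
    ∫_0^3 4*x^4 dx = 972/5;  ∫_0^3 12*x^2 dx = 108;  ∫_0^3 9 dx = 27.
  Sum: 972/5 + 108 + 27 = 1647/5.
  ∫_0^3 u'(x)^2 dx = ∫_0^3 (16*x^2) dx. Term by term:
    ∫_0^3 16*x^2 dx = 144.
Adding: ||u||_{H^1}^2 = 1647/5 + 144 = 2367/5.


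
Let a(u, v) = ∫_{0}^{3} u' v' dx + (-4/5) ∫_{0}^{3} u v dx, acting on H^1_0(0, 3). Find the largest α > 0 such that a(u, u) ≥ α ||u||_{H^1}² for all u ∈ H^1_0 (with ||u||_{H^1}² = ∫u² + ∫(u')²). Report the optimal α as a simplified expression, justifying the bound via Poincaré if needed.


α = (-36/5 + π^2)/(9 + π^2)

Coercivity of a(·,·) on H^1_0(0, 3) means a(u, u) ≥ α ||u||_{H^1}² for every u ∈ H^1_0.
The interval has length L = 3, and Poincaré/coercivity depend only on L. Here a(u, u) = ∫(u')² + (-4/5)·∫u².
Here c = -4/5 < 0 with |c| < (π/L)² = π^2/9, so coercivity still holds. The condition a(u,u) ≥ α||u||_{H^1}² reads (1−α)∫(u')² ≥ (α−c)∫u². Any admissible α is ≤ 1 (rapidly oscillating u have ∫u²/∫(u')² → 0), and α = 1 would force 0 ≥ (1−c)∫u², impossible since c < 1; so 1−α > 0. By the sharp Poincaré inequality on H^1_0 of an interval of length L, ∫(u')² ≥ (π/L)²∫u² with equality for the first sine mode sin(π(x−x₀)/L) (x₀ the left endpoint), so the inequality holds for all u iff (1−α)(π/L)² ≥ α − c, i.e. α ≤ ((π/L)² + c)/((π/L)² + 1) = (1 + c(L/π)²)/(1 + (L/π)²). (Direct route, valid since c ≤ 0: Poincaré gives c∫u² ≥ c(L/π)²∫(u')², so a(u,u) ≥ (1 + c(L/π)²)∫(u')², while ||u||_{H^1}² ≤ (1 + (L/π)²)∫(u')²; dividing yields the same α.) With (π/L)² = π^2/9 and c = -4/5, the largest admissible constant is α = ((π/L)² + c)/((π/L)² + 1).
Simplifying, α = (-36/5 + π^2)/(9 + π^2).


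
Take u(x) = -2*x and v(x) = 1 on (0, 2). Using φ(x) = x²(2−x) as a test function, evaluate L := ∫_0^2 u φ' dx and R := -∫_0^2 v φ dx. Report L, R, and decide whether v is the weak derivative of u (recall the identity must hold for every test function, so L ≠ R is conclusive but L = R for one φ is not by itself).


LHS = 8/3, RHS = -4/3. No, v is not the weak derivative of u.

u(x) = -2*x, classical derivative u'(x) = -2.
φ(x) = x²(2−x), so φ'(x) = x*(4 - 3*x).
Note φ(0) = φ(2) = 0, so the boundary term u·φ vanishes.
LHS = ∫_0^2 u(x) φ'(x) dx = ∫_0^2 (6*x^3 - 8*x^2) dx. Term by term:
  ∫_0^2 6*x^3 dx = 24;  ∫_0^2 -8*x^2 dx = -64/3.
Sum: 24 − 64/3 = 8/3.
So LHS = 8/3.
∫_0^2 v(x) φ(x) dx = ∫_0^2 (-x^3 + 2*x^2) dx. Term by term:
  ∫_0^2 -x^3 dx = -4;  ∫_0^2 2*x^2 dx = 16/3.
Sum: -4 + 16/3 = 4/3.
So RHS = -∫_0^2 v(x) φ(x) dx = -4/3.
LHS − RHS = 4 ≠ 0, so the identity fails.
(For a valid weak derivative the identity must hold for EVERY test function, in particular this one. The failure shows v is NOT the weak derivative of u.)
Correct weak derivative would be u'(x) = -2.


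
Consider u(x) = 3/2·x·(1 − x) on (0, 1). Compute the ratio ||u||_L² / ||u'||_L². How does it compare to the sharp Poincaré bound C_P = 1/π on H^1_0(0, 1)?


||u||_L² / ||u'||_L² = sqrt(10)/10 < C_P = 1/π.

u(x) = 3/2·x·(1 − x), so u'(x) = 3/2 - 3*x.
u(x) = 3/2·x·(1 − x) vanishes at x = 0 and x = 1, so u ∈ H^1_0(0, 1). Differentiate via the product rule and integrate the resulting polynomials term by term.
  ∫_0^1 u² dx = ∫_0^1 (9*x^4/4 - 9*x^3/2 + 9*x^2/4) dx. Term by term:
    ∫_0^1 9*x^4/4 dx = 9/20;  ∫_0^1 -9*x^3/2 dx = -9/8;  ∫_0^1 9*x^2/4 dx = 3/4.
  Sum: 9/20 − 9/8 + 3/4 = 3/40.
  ∫_0^1 (u')² dx = ∫_0^1 (9*x^2 - 9*x + 9/4) dx. Term by term:
    ∫_0^1 9*x^2 dx = 3;  ∫_0^1 -9*x dx = -9/2;  ∫_0^1 9/4 dx = 9/4.
  Sum: 3 − 9/2 + 9/4 = 3/4.
∫_0^1 u² dx = 3/40, so ||u||_L² = sqrt(30)/20.
∫_0^1 (u')² dx = 3/4, so ||u'||_L² = sqrt(3)/2.
Ratio ||u||_L² / ||u'||_L² = sqrt(10)/10.
Sharp Poincaré constant on H^1_0(0, 1) is C_P = L/π = 1/π, achieved by sin(π·x).
A polynomial bump cannot attain the sharp Poincaré constant (only the first sine eigenfunction does), so the ratio is strictly less than C_P, consistent with ||u||_L² ≤ C_P ||u'||_L².


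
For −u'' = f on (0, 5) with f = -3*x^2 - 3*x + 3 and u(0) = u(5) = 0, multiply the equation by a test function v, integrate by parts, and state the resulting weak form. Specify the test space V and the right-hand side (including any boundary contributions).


V = H^1_0(0, 5) (so v(0) = v(5) = 0); weak form: ∫_0^5 u'v' dx = ∫_0^5 (-3*x^2 - 3*x + 3) v dx for all v ∈ V.

Multiply both sides by a test function v and integrate from 0 to 5:
  ∫_0^5 −u''(x) v(x) dx = ∫_0^5 f(x) v(x) dx.
Integrate the LHS by parts once:
  ∫_0^5 −u'' v dx = −[u'(x) v(x)]_0^5 + ∫_0^5 u'(x) v'(x) dx.
Thus ∫_0^5 u'(x) v'(x) dx = ∫_0^5 f(x) v(x) dx + [u'(x) v(x)]_0^5.
Choose V so that boundary terms are either known or forced to vanish.
u is Dirichlet: u(0) = u(5) = 0. Let V = H^1_0(0, 5); then v(0) = v(5) = 0, and [u' v]_0^5 = 0.
Weak formulation: find u (satisfying any essential BC) such that ∫_0^5 u'(x) v'(x) dx = ∫_0^5 f v dx for all v ∈ V.
Substituting f(x) = -3*x^2 - 3*x + 3, the right-hand side is ∫_0^5 (-3*x^2 - 3*x + 3) v dx.


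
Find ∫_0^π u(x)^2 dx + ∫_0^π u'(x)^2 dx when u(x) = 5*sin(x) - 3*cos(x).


||u||_{H^1(0,π)}^2 = 34*π

u'(x) = 3*sin(x) + 5*cos(x).
Expand u² and (u')² and integrate term by term on (0, π), using: for integers n ≥ 1, ∫_0^π sin²(nx) dx = ∫_0^π cos²(nx) dx = π/2; for n ≠ n', ∫_0^π sin(nx)sin(n'x) dx = ∫_0^π cos(nx)cos(n'x) dx = 0; and by product-to-sum, ∫_0^π sin(nx)cos(n'x) dx = ½∫_0^π [sin((n+n')x) + sin((n−n')x)] dx, which is 0 when n+n' is even and 2n/(n²−n'²) when n+n' is odd (it need not vanish on (0, π)).
  u² squared terms: (-3)²·∫cos(x)² dx = 9·π/2 = 9*π/2;  (5)²·∫sin(x)² dx = 25·π/2 = 25*π/2.
  u² cross terms: 2·(-3)·(5)·∫cos(x)·sin(x) dx = -30·(0) = 0.
  So ∫_0^π u² dx = 9*π/2 + 25*π/2 + 0 = 17*π.
  (u')² squared terms: (3)²·∫sin(x)² dx = 9·π/2 = 9*π/2;  (5)²·∫cos(x)² dx = 25·π/2 = 25*π/2.
  (u')² cross terms: 2·(3)·(5)·∫sin(x)·cos(x) dx = 30·(0) = 0.
  So ∫_0^π (u')² dx = 9*π/2 + 25*π/2 + 0 = 17*π.
||u||_{H^1}^2 = (17*π) + (17*π) = 34*π.


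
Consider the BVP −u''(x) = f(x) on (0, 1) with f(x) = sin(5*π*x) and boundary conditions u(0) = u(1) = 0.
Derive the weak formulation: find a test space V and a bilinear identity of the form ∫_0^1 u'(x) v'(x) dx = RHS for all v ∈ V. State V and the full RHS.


V = H^1_0(0, 1) (so v(0) = v(1) = 0); weak form: ∫_0^1 u'v' dx = ∫_0^1 (sin(5*π*x)) v dx for all v ∈ V.

Multiply both sides by a test function v and integrate from 0 to 1:
  ∫_0^1 −u''(x) v(x) dx = ∫_0^1 f(x) v(x) dx.
Integrate the LHS by parts once:
  ∫_0^1 −u'' v dx = −[u'(x) v(x)]_0^1 + ∫_0^1 u'(x) v'(x) dx.
Thus ∫_0^1 u'(x) v'(x) dx = ∫_0^1 f(x) v(x) dx + [u'(x) v(x)]_0^1.
Choose V so that boundary terms are either known or forced to vanish.
u is Dirichlet: u(0) = u(1) = 0. Let V = H^1_0(0, 1); then v(0) = v(1) = 0, and [u' v]_0^1 = 0.
Weak formulation: find u (satisfying any essential BC) such that ∫_0^1 u'(x) v'(x) dx = ∫_0^1 f v dx for all v ∈ V.
Substituting f(x) = sin(5*π*x), the right-hand side is ∫_0^1 (sin(5*π*x)) v dx.


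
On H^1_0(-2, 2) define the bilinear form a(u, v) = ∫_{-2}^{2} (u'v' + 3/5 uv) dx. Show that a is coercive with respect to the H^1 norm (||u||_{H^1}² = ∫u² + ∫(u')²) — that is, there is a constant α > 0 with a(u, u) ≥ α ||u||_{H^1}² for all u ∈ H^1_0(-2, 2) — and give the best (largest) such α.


α = (48/5 + π^2)/(π^2 + 16)

Coercivity of a(·,·) on H^1_0(-2, 2) means a(u, u) ≥ α ||u||_{H^1}² for every u ∈ H^1_0.
The interval has length L = 4, and Poincaré/coercivity depend only on L. Here a(u, u) = ∫(u')² + (3/5)·∫u².
Here 0 < c = 3/5 < 1. The condition a(u,u) ≥ α||u||_{H^1}² reads (1−α)∫(u')² ≥ (α−c)∫u². Any admissible α is ≤ 1 (rapidly oscillating u have ∫u²/∫(u')² → 0), and α = 1 would force 0 ≥ (1−c)∫u², impossible since c < 1; so 1−α > 0. By the sharp Poincaré inequality on H^1_0 of an interval of length L, ∫(u')² ≥ (π/L)²∫u² with equality for the first sine mode sin(π(x−x₀)/L) (x₀ the left endpoint), so the inequality holds for all u iff (1−α)(π/L)² ≥ α − c, i.e. α ≤ ((π/L)² + c)/((π/L)² + 1) = (1 + c(L/π)²)/(1 + (L/π)²). With (π/L)² = π^2/16 and c = 3/5, the largest admissible constant is α = ((π/L)² + c)/((π/L)² + 1).
Simplifying, α = (48/5 + π^2)/(π^2 + 16).


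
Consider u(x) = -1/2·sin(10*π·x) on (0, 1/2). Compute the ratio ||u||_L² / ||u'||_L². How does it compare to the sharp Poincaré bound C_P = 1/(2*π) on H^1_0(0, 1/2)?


||u||_L² / ||u'||_L² = 1/(10*π) < C_P = 1/(2*π).

u(x) = -1/2·sin(10*π·x), so u'(x) = -5*π*cos(10*π*x).
Writing u(x) = A·sin(kπx/L) with A = -1/2 and k = 5, use ∫_0^L sin²(kπx/L) dx = L/2 and ∫_0^L cos²(kπx/L) dx = L/2.
u² = 1/4·sin²(10*π·x) and (u')² = 25*π^2·cos²(10*π·x), and each of sin², cos² integrates to L/2 = 1/4 over (0, 1/2).
∫_0^1/2 u² dx = 1/16, so ||u||_L² = 1/4.
∫_0^1/2 (u')² dx = 25*π^2/4, so ||u'||_L² = 5*π/2.
Ratio ||u||_L² / ||u'||_L² = 1/(10*π).
Sharp Poincaré constant on H^1_0(0, 1/2) is C_P = L/π = 1/(2*π), achieved by sin(2*π·x).
This is the k = 5 harmonic; the ratio L/(kπ) is strictly less than C_P = L/π, consistent with the sharp inequality ||u||_L² ≤ C_P ||u'||_L².


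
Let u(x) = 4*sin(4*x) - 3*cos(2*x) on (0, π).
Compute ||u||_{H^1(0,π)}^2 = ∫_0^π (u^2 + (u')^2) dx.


||u||_{H^1(0,π)}^2 = 317*π/2

u'(x) = 6*sin(2*x) + 16*cos(4*x).
Expand u² and (u')² and integrate term by term on (0, π), using: for integers n ≥ 1, ∫_0^π sin²(nx) dx = ∫_0^π cos²(nx) dx = π/2; for n ≠ n', ∫_0^π sin(nx)sin(n'x) dx = ∫_0^π cos(nx)cos(n'x) dx = 0; and by product-to-sum, ∫_0^π sin(nx)cos(n'x) dx = ½∫_0^π [sin((n+n')x) + sin((n−n')x)] dx, which is 0 when n+n' is even and 2n/(n²−n'²) when n+n' is odd (it need not vanish on (0, π)).
  u² squared terms: (-3)²·∫cos(2x)² dx = 9·π/2 = 9*π/2;  (4)²·∫sin(4x)² dx = 16·π/2 = 8*π.
  u² cross terms: 2·(-3)·(4)·∫cos(2x)·sin(4x) dx = -24·(0) = 0.
  So ∫_0^π u² dx = 9*π/2 + 8*π + 0 = 25*π/2.
  (u')² squared terms: (6)²·∫sin(2x)² dx = 36·π/2 = 18*π;  (16)²·∫cos(4x)² dx = 256·π/2 = 128*π.
  (u')² cross terms: 2·(6)·(16)·∫sin(2x)·cos(4x) dx = 192·(0) = 0.
  So ∫_0^π (u')² dx = 18*π + 128*π + 0 = 146*π.
||u||_{H^1}^2 = (25*π/2) + (146*π) = 317*π/2.


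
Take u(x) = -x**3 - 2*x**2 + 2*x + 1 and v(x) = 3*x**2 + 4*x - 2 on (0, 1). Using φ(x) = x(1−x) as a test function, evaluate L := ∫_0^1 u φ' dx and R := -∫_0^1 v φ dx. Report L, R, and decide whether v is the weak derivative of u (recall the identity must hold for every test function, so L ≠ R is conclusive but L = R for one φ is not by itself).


LHS = 3/20, RHS = -3/20. No, v is not the weak derivative of u.

u(x) = -x**3 - 2*x**2 + 2*x + 1, classical derivative u'(x) = -3*x**2 - 4*x + 2.
φ(x) = x(1−x), so φ'(x) = 1 - 2*x.
Note φ(0) = φ(1) = 0, so the boundary term u·φ vanishes.
LHS = ∫_0^1 u(x) φ'(x) dx = ∫_0^1 (2*x^4 + 3*x^3 - 6*x^2 + 1) dx. Term by term:
  ∫_0^1 2*x^4 dx = 2/5;  ∫_0^1 3*x^3 dx = 3/4;  ∫_0^1 -6*x^2 dx = -2;
  ∫_0^1 1 dx = 1.
Sum: 2/5 + 3/4 − 2 + 1 = 3/20.
So LHS = 3/20.
∫_0^1 v(x) φ(x) dx = ∫_0^1 (-3*x^4 - x^3 + 6*x^2 - 2*x) dx. Term by term:
  ∫_0^1 -3*x^4 dx = -3/5;  ∫_0^1 -x^3 dx = -1/4;  ∫_0^1 6*x^2 dx = 2;
  ∫_0^1 -2*x dx = -1.
Sum: -3/5 − 1/4 + 2 − 1 = 3/20.
So RHS = -∫_0^1 v(x) φ(x) dx = -3/20.
LHS − RHS = 3/10 ≠ 0, so the identity fails.
(For a valid weak derivative the identity must hold for EVERY test function, in particular this one. The failure shows v is NOT the weak derivative of u.)
Correct weak derivative would be u'(x) = -3*x**2 - 4*x + 2.


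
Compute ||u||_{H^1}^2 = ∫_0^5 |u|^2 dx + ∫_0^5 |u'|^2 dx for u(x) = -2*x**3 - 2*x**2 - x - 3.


||u||_{H^1}^2 = 2203100/21

The H^1 norm (squared) on an interval (0, L) is
  ||u||_{H^1}^2 = ∫_0^L u(x)^2 dx + ∫_0^L u'(x)^2 dx.
Compute u'(x) = -6*x**2 - 4*x - 1.
Then u(x)^2 = 4*x**6 + 8*x**5 + 8*x**4 + 16*x**3 + 13*x**2 + 6*x + 9 and u'(x)^2 = 36*x**4 + 48*x**3 + 28*x**2 + 8*x + 1.
Integrate each monomial from 0 to 5 using ∫_0^5 c·x^n dx = c·5^(n+1)/(n+1):
  ∫_0^5 u(x)^2 dx = ∫_0^5 (4*x^6 + 8*x^5 + 8*x^4 + 16*x^3 + 13*x^2 + 6*x + 9) dx. Term by term:
    ∫_0^5 4*x^6 dx = 312500/7;  ∫_0^5 8*x^5 dx = 62500/3;  ∫_0^5 8*x^4 dx = 5000;
    ∫_0^5 16*x^3 dx = 2500;  ∫_0^5 13*x^2 dx = 1625/3;  ∫_0^5 6*x dx = 75;
    ∫_0^5 9 dx = 45.
  Sum: 312500/7 + 62500/3 + 5000 + 2500 + 1625/3 + 75 + 45 = 515465/7.
  ∫_0^5 u'(x)^2 dx = ∫_0^5 (36*x^4 + 48*x^3 + 28*x^2 + 8*x + 1) dx. Term by term:
    ∫_0^5 36*x^4 dx = 22500;  ∫_0^5 48*x^3 dx = 7500;  ∫_0^5 28*x^2 dx = 3500/3;
    ∫_0^5 8*x dx = 100;  ∫_0^5 1 dx = 5.
  Sum: 22500 + 7500 + 3500/3 + 100 + 5 = 93815/3.
Adding: ||u||_{H^1}^2 = 515465/7 + 93815/3 = 2203100/21.


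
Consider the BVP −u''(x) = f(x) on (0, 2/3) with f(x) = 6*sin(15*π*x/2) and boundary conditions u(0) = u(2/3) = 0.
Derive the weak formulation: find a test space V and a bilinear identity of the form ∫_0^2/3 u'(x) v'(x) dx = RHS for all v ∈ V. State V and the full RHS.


V = H^1_0(0, 2/3) (so v(0) = v(2/3) = 0); weak form: ∫_0^2/3 u'v' dx = ∫_0^2/3 (6*sin(15*π*x/2)) v dx for all v ∈ V.

Multiply both sides by a test function v and integrate from 0 to 2/3:
  ∫_0^2/3 −u''(x) v(x) dx = ∫_0^2/3 f(x) v(x) dx.
Integrate the LHS by parts once:
  ∫_0^2/3 −u'' v dx = −[u'(x) v(x)]_0^2/3 + ∫_0^2/3 u'(x) v'(x) dx.
Thus ∫_0^2/3 u'(x) v'(x) dx = ∫_0^2/3 f(x) v(x) dx + [u'(x) v(x)]_0^2/3.
Choose V so that boundary terms are either known or forced to vanish.
u is Dirichlet: u(0) = u(2/3) = 0. Let V = H^1_0(0, 2/3); then v(0) = v(2/3) = 0, and [u' v]_0^2/3 = 0.
Weak formulation: find u (satisfying any essential BC) such that ∫_0^2/3 u'(x) v'(x) dx = ∫_0^2/3 f v dx for all v ∈ V.
Substituting f(x) = 6*sin(15*π*x/2), the right-hand side is ∫_0^2/3 (6*sin(15*π*x/2)) v dx.


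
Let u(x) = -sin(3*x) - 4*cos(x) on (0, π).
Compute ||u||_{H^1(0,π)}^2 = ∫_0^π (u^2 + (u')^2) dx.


||u||_{H^1(0,π)}^2 = 21*π

u'(x) = 4*sin(x) - 3*cos(3*x).
Expand u² and (u')² and integrate term by term on (0, π), using: for integers n ≥ 1, ∫_0^π sin²(nx) dx = ∫_0^π cos²(nx) dx = π/2; for n ≠ n', ∫_0^π sin(nx)sin(n'x) dx = ∫_0^π cos(nx)cos(n'x) dx = 0; and by product-to-sum, ∫_0^π sin(nx)cos(n'x) dx = ½∫_0^π [sin((n+n')x) + sin((n−n')x)] dx, which is 0 when n+n' is even and 2n/(n²−n'²) when n+n' is odd (it need not vanish on (0, π)).
  u² squared terms: (-1)²·∫sin(3x)² dx = 1·π/2 = π/2;  (-4)²·∫cos(x)² dx = 16·π/2 = 8*π.
  u² cross terms: 2·(-1)·(-4)·∫sin(3x)·cos(x) dx = 8·(0) = 0.
  So ∫_0^π u² dx = π/2 + 8*π + 0 = 17*π/2.
  (u')² squared terms: (-3)²·∫cos(3x)² dx = 9·π/2 = 9*π/2;  (4)²·∫sin(x)² dx = 16·π/2 = 8*π.
  (u')² cross terms: 2·(-3)·(4)·∫cos(3x)·sin(x) dx = -24·(0) = 0.
  So ∫_0^π (u')² dx = 9*π/2 + 8*π + 0 = 25*π/2.
||u||_{H^1}^2 = (17*π/2) + (25*π/2) = 21*π.


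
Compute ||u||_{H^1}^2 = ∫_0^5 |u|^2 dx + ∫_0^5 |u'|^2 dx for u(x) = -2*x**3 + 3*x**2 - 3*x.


||u||_{H^1}^2 = 530955/14

The H^1 norm (squared) on an interval (0, L) is
  ||u||_{H^1}^2 = ∫_0^L u(x)^2 dx + ∫_0^L u'(x)^2 dx.
Compute u'(x) = -6*x**2 + 6*x - 3.
Then u(x)^2 = 4*x**6 - 12*x**5 + 21*x**4 - 18*x**3 + 9*x**2 and u'(x)^2 = 36*x**4 - 72*x**3 + 72*x**2 - 36*x + 9.
Integrate each monomial from 0 to 5 using ∫_0^5 c·x^n dx = c·5^(n+1)/(n+1):
  ∫_0^5 u(x)^2 dx = ∫_0^5 (4*x^6 - 12*x^5 + 21*x^4 - 18*x^3 + 9*x^2) dx. Term by term:
    ∫_0^5 4*x^6 dx = 312500/7;  ∫_0^5 -12*x^5 dx = -31250;  ∫_0^5 21*x^4 dx = 13125;
    ∫_0^5 -18*x^3 dx = -5625/2;  ∫_0^5 9*x^2 dx = 375.
  Sum: 312500/7 − 31250 + 13125 − 5625/2 + 375 = 337125/14.
  ∫_0^5 u'(x)^2 dx = ∫_0^5 (36*x^4 - 72*x^3 + 72*x^2 - 36*x + 9) dx. Term by term:
    ∫_0^5 36*x^4 dx = 22500;  ∫_0^5 -72*x^3 dx = -11250;  ∫_0^5 72*x^2 dx = 3000;
    ∫_0^5 -36*x dx = -450;  ∫_0^5 9 dx = 45.
  Sum: 22500 − 11250 + 3000 − 450 + 45 = 13845.
Adding: ||u||_{H^1}^2 = 337125/14 + 13845 = 530955/14.


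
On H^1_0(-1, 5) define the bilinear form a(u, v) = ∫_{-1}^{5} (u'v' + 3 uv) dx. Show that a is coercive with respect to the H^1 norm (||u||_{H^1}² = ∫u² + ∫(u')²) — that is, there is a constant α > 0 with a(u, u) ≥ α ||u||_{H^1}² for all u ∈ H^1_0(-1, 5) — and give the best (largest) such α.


α = 1

Coercivity of a(·,·) on H^1_0(-1, 5) means a(u, u) ≥ α ||u||_{H^1}² for every u ∈ H^1_0.
The interval has length L = 6, and Poincaré/coercivity depend only on L. Here a(u, u) = ∫(u')² + (3)·∫u².
Here c = 3 ≥ 1, so a(u,u) = ∫(u')² + c∫u² ≥ ∫(u')² + ∫u² = ||u||_{H^1}², i.e. α = 1 works. No larger α is possible: a(u,u) ≥ α||u||_{H^1}² means (1−α)∫(u')² ≥ (α−c)∫u², and for the modes u_n = sin(nπ(x−x₀)/L) (x₀ the left endpoint) one has ∫u_n²/∫(u_n')² = (L/(nπ))² → 0, so a(u_n,u_n)/||u_n||_{H^1}² → 1. Hence the optimal constant is α = 1.
Therefore α = 1.


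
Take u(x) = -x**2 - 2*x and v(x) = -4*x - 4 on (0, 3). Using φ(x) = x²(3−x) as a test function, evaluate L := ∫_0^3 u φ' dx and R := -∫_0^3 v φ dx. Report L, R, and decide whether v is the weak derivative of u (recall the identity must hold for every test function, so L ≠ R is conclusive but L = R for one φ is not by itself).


LHS = 189/5, RHS = 378/5. No, v is not the weak derivative of u.

u(x) = -x**2 - 2*x, classical derivative u'(x) = -2*x - 2.
φ(x) = x²(3−x), so φ'(x) = 3*x*(2 - x).
Note φ(0) = φ(3) = 0, so the boundary term u·φ vanishes.
LHS = ∫_0^3 u(x) φ'(x) dx = ∫_0^3 (3*x^4 - 12*x^2) dx. Term by term:
  ∫_0^3 3*x^4 dx = 729/5;  ∫_0^3 -12*x^2 dx = -108.
Sum: 729/5 − 108 = 189/5.
So LHS = 189/5.
∫_0^3 v(x) φ(x) dx = ∫_0^3 (4*x^4 - 8*x^3 - 12*x^2) dx. Term by term:
  ∫_0^3 4*x^4 dx = 972/5;  ∫_0^3 -8*x^3 dx = -162;  ∫_0^3 -12*x^2 dx = -108.
Sum: 972/5 − 162 − 108 = -378/5.
So RHS = -∫_0^3 v(x) φ(x) dx = 378/5.
LHS − RHS = -189/5 ≠ 0, so the identity fails.
(For a valid weak derivative the identity must hold for EVERY test function, in particular this one. The failure shows v is NOT the weak derivative of u.)
Correct weak derivative would be u'(x) = -2*x - 2.


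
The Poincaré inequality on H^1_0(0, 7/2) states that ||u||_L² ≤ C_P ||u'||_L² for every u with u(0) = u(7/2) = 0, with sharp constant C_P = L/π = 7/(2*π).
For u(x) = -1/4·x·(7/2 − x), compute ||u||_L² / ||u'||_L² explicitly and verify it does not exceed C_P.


||u||_L² / ||u'||_L² = 7*sqrt(10)/20 < C_P = 7/(2*π).

u(x) = -1/4·x·(7/2 − x), so u'(x) = x/2 - 7/8.
u(x) = -1/4·x·(7/2 − x) vanishes at x = 0 and x = 7/2, so u ∈ H^1_0(0, 7/2). Differentiate via the product rule and integrate the resulting polynomials term by term.
  ∫_0^7/2 u² dx = ∫_0^7/2 (x^4/16 - 7*x^3/16 + 49*x^2/64) dx. Term by term:
    ∫_0^7/2 x^4/16 dx = 16807/2560;  ∫_0^7/2 -7*x^3/16 dx = -16807/1024;  ∫_0^7/2 49*x^2/64 dx = 16807/1536.
  Sum: 16807/2560 − 16807/1024 + 16807/1536 = 16807/15360.
  ∫_0^7/2 (u')² dx = ∫_0^7/2 (x^2/4 - 7*x/8 + 49/64) dx. Term by term:
    ∫_0^7/2 x^2/4 dx = 343/96;  ∫_0^7/2 -7*x/8 dx = -343/64;  ∫_0^7/2 49/64 dx = 343/128.
  Sum: 343/96 − 343/64 + 343/128 = 343/384.
∫_0^7/2 u² dx = 16807/15360, so ||u||_L² = 49*sqrt(105)/480.
∫_0^7/2 (u')² dx = 343/384, so ||u'||_L² = 7*sqrt(42)/48.
Ratio ||u||_L² / ||u'||_L² = 7*sqrt(10)/20.
Sharp Poincaré constant on H^1_0(0, 7/2) is C_P = L/π = 7/(2*π), achieved by sin(2*π/7·x).
A polynomial bump cannot attain the sharp Poincaré constant (only the first sine eigenfunction does), so the ratio is strictly less than C_P, consistent with ||u||_L² ≤ C_P ||u'||_L².


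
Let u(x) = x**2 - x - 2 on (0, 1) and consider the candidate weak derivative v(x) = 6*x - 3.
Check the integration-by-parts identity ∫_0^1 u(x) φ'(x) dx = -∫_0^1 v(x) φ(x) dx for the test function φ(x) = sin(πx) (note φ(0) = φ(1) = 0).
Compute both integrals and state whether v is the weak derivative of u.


LHS = 0, RHS = 0. No, v is not the weak derivative of u.

u(x) = x**2 - x - 2, classical derivative u'(x) = 2*x - 1.
φ(x) = sin(πx), so φ'(x) = π*cos(π*x).
Note φ(0) = φ(1) = 0, so the boundary term u·φ vanishes.
LHS = ∫_0^1 u(x) φ'(x) dx = ∫_0^1 (π*x^2*cos(π*x) - π*x*cos(π*x) - 2*π*cos(π*x)) dx. Term by term:
  ∫_0^1 -2*π*cos(π*x) dx = 0;  ∫_0^1 π*x^2*cos(π*x) dx = -2/π;  ∫_0^1 -π*x*cos(π*x) dx = 2/π.
Sum: 0 − 2/π + 2/π = 0.
So LHS = 0.
∫_0^1 v(x) φ(x) dx = ∫_0^1 (6*x*sin(π*x) - 3*sin(π*x)) dx. Term by term:
  ∫_0^1 -3*sin(π*x) dx = -6/π;  ∫_0^1 6*x*sin(π*x) dx = 6/π.
Sum: -6/π + 6/π = 0.
So RHS = -∫_0^1 v(x) φ(x) dx = 0.
LHS = RHS, so the identity holds for this particular φ. But this is necessary, not sufficient: a weak derivative must satisfy the identity for EVERY test function in C_c^∞(0, 1).
Here u is smooth, so its weak derivative equals its classical derivative u'(x) = 2*x - 1. Since v(x) = 6*x - 3 ≠ u'(x), v is NOT the weak derivative of u — the agreement for this single φ is a coincidence (the difference v − u' happens to be L²-orthogonal to this φ).


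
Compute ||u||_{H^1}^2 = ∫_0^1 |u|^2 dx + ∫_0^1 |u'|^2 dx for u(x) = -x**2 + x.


||u||_{H^1}^2 = 11/30

The H^1 norm (squared) on an interval (0, L) is
  ||u||_{H^1}^2 = ∫_0^L u(x)^2 dx + ∫_0^L u'(x)^2 dx.
Compute u'(x) = 1 - 2*x.
Then u(x)^2 = x**4 - 2*x**3 + x**2 and u'(x)^2 = 4*x**2 - 4*x + 1.
Integrate each monomial from 0 to 1 using ∫_0^1 c·x^n dx = c·1^(n+1)/(n+1):
  ∫_0^1 u(x)^2 dx = ∫_0^1 (x^4 - 2*x^3 + x^2) dx. Term by term:
    ∫_0^1 x^4 dx = 1/5;  ∫_0^1 -2*x^3 dx = -1/2;  ∫_0^1 x^2 dx = 1/3.
  Sum: 1/5 − 1/2 + 1/3 = 1/30.
  ∫_0^1 u'(x)^2 dx = ∫_0^1 (4*x^2 - 4*x + 1) dx. Term by term:
    ∫_0^1 4*x^2 dx = 4/3;  ∫_0^1 -4*x dx = -2;  ∫_0^1 1 dx = 1.
  Sum: 4/3 − 2 + 1 = 1/3.
Adding: ||u||_{H^1}^2 = 1/30 + 1/3 = 11/30.


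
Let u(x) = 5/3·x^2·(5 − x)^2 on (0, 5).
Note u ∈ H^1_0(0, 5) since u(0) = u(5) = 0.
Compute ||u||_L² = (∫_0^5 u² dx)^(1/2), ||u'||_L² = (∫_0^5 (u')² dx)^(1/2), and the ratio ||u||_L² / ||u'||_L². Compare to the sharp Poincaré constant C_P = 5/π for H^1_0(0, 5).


||u||_L² / ||u'||_L² = 5*sqrt(3)/6 < C_P = 5/π.

u(x) = 5/3·x^2·(5 − x)^2, so u'(x) = 10*x*(x - 5)*(2*x - 5)/3.
u(x) = 5/3·x^2·(5 − x)^2 vanishes at x = 0 and x = 5, so u ∈ H^1_0(0, 5). Differentiate via the product rule and integrate the resulting polynomials term by term.
  ∫_0^5 u² dx = ∫_0^5 (25*x^8/9 - 500*x^7/9 + 1250*x^6/3 - 12500*x^5/9 + 15625*x^4/9) dx. Term by term:
    ∫_0^5 25*x^8/9 dx = 48828125/81;  ∫_0^5 -500*x^7/9 dx = -48828125/18;  ∫_0^5 1250*x^6/3 dx = 97656250/21;
    ∫_0^5 -12500*x^5/9 dx = -97656250/27;  ∫_0^5 15625*x^4/9 dx = 9765625/9.
  Sum: 48828125/81 − 48828125/18 + 97656250/21 − 97656250/27 + 9765625/9 = 9765625/1134.
  ∫_0^5 (u')² dx = ∫_0^5 (400*x^6/9 - 2000*x^5/3 + 32500*x^4/9 - 25000*x^3/3 + 62500*x^2/9) dx. Term by term:
    ∫_0^5 400*x^6/9 dx = 31250000/63;  ∫_0^5 -2000*x^5/3 dx = -15625000/9;  ∫_0^5 32500*x^4/9 dx = 20312500/9;
    ∫_0^5 -25000*x^3/3 dx = -3906250/3;  ∫_0^5 62500*x^2/9 dx = 7812500/27.
  Sum: 31250000/63 − 15625000/9 + 20312500/9 − 3906250/3 + 7812500/27 = 781250/189.
∫_0^5 u² dx = 9765625/1134, so ||u||_L² = 3125*sqrt(14)/126.
∫_0^5 (u')² dx = 781250/189, so ||u'||_L² = 625*sqrt(42)/63.
Ratio ||u||_L² / ||u'||_L² = 5*sqrt(3)/6.
Sharp Poincaré constant on H^1_0(0, 5) is C_P = L/π = 5/π, achieved by sin(π/5·x).
A polynomial bump cannot attain the sharp Poincaré constant (only the first sine eigenfunction does), so the ratio is strictly less than C_P, consistent with ||u||_L² ≤ C_P ||u'||_L².


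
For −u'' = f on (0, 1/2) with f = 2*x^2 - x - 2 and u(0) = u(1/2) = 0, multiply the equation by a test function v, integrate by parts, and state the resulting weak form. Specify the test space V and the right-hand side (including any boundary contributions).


V = H^1_0(0, 1/2) (so v(0) = v(1/2) = 0); weak form: ∫_0^1/2 u'v' dx = ∫_0^1/2 (2*x^2 - x - 2) v dx for all v ∈ V.

Multiply both sides by a test function v and integrate from 0 to 1/2:
  ∫_0^1/2 −u''(x) v(x) dx = ∫_0^1/2 f(x) v(x) dx.
Integrate the LHS by parts once:
  ∫_0^1/2 −u'' v dx = −[u'(x) v(x)]_0^1/2 + ∫_0^1/2 u'(x) v'(x) dx.
Thus ∫_0^1/2 u'(x) v'(x) dx = ∫_0^1/2 f(x) v(x) dx + [u'(x) v(x)]_0^1/2.
Choose V so that boundary terms are either known or forced to vanish.
u is Dirichlet: u(0) = u(1/2) = 0. Let V = H^1_0(0, 1/2); then v(0) = v(1/2) = 0, and [u' v]_0^1/2 = 0.
Weak formulation: find u (satisfying any essential BC) such that ∫_0^1/2 u'(x) v'(x) dx = ∫_0^1/2 f v dx for all v ∈ V.
Substituting f(x) = 2*x^2 - x - 2, the right-hand side is ∫_0^1/2 (2*x^2 - x - 2) v dx.


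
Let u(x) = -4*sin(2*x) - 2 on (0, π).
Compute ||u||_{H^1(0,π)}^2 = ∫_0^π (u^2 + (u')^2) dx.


||u||_{H^1(0,π)}^2 = 44*π

u'(x) = -8*cos(2*x).
Expand u² and (u')² and integrate term by term on (0, π), using: for integers n ≥ 1, ∫_0^π sin²(nx) dx = ∫_0^π cos²(nx) dx = π/2; for n ≠ n', ∫_0^π sin(nx)sin(n'x) dx = ∫_0^π cos(nx)cos(n'x) dx = 0; and by product-to-sum, ∫_0^π sin(nx)cos(n'x) dx = ½∫_0^π [sin((n+n')x) + sin((n−n')x)] dx, which is 0 when n+n' is even and 2n/(n²−n'²) when n+n' is odd (it need not vanish on (0, π)). For the constant mode: ∫_0^π 1 dx = π, ∫_0^π cos(nx) dx = 0, ∫_0^π sin(nx) dx = (1−(−1)^n)/n.
  u² squared terms: (-2)²·∫1 dx = 4·π = 4*π;  (-4)²·∫sin(2x)² dx = 16·π/2 = 8*π.
  u² cross terms: 2·(-2)·(-4)·∫1·sin(2x) dx = 16·(0) = 0.
  So ∫_0^π u² dx = 4*π + 8*π + 0 = 12*π.
  (u')² squared terms: (-8)²·∫cos(2x)² dx = 64·π/2 = 32*π.
  So ∫_0^π (u')² dx = 32*π.
||u||_{H^1}^2 = (12*π) + (32*π) = 44*π.


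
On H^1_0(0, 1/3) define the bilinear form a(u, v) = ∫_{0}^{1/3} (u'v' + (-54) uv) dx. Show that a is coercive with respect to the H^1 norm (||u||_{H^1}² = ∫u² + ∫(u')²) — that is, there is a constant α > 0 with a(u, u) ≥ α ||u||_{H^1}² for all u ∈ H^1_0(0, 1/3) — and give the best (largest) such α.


α = 9*(-6 + π^2)/(1 + 9*π^2)

Coercivity of a(·,·) on H^1_0(0, 1/3) means a(u, u) ≥ α ||u||_{H^1}² for every u ∈ H^1_0.
The interval has length L = 1/3, and Poincaré/coercivity depend only on L. Here a(u, u) = ∫(u')² + (-54)·∫u².
Here c = -54 < 0 with |c| < (π/L)² = 9*π^2, so coercivity still holds. The condition a(u,u) ≥ α||u||_{H^1}² reads (1−α)∫(u')² ≥ (α−c)∫u². Any admissible α is ≤ 1 (rapidly oscillating u have ∫u²/∫(u')² → 0), and α = 1 would force 0 ≥ (1−c)∫u², impossible since c < 1; so 1−α > 0. By the sharp Poincaré inequality on H^1_0 of an interval of length L, ∫(u')² ≥ (π/L)²∫u² with equality for the first sine mode sin(π(x−x₀)/L) (x₀ the left endpoint), so the inequality holds for all u iff (1−α)(π/L)² ≥ α − c, i.e. α ≤ ((π/L)² + c)/((π/L)² + 1) = (1 + c(L/π)²)/(1 + (L/π)²). (Direct route, valid since c ≤ 0: Poincaré gives c∫u² ≥ c(L/π)²∫(u')², so a(u,u) ≥ (1 + c(L/π)²)∫(u')², while ||u||_{H^1}² ≤ (1 + (L/π)²)∫(u')²; dividing yields the same α.) With (π/L)² = 9*π^2 and c = -54, the largest admissible constant is α = ((π/L)² + c)/((π/L)² + 1).
Simplifying, α = 9*(-6 + π^2)/(1 + 9*π^2).


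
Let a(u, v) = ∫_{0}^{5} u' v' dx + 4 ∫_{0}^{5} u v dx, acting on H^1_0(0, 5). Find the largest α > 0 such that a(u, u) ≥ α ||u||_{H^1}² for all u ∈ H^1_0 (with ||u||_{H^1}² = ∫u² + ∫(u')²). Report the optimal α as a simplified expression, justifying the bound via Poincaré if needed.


α = 1

Coercivity of a(·,·) on H^1_0(0, 5) means a(u, u) ≥ α ||u||_{H^1}² for every u ∈ H^1_0.
The interval has length L = 5, and Poincaré/coercivity depend only on L. Here a(u, u) = ∫(u')² + (4)·∫u².
Here c = 4 ≥ 1, so a(u,u) = ∫(u')² + c∫u² ≥ ∫(u')² + ∫u² = ||u||_{H^1}², i.e. α = 1 works. No larger α is possible: a(u,u) ≥ α||u||_{H^1}² means (1−α)∫(u')² ≥ (α−c)∫u², and for the modes u_n = sin(nπ(x−x₀)/L) (x₀ the left endpoint) one has ∫u_n²/∫(u_n')² = (L/(nπ))² → 0, so a(u_n,u_n)/||u_n||_{H^1}² → 1. Hence the optimal constant is α = 1.
Therefore α = 1.


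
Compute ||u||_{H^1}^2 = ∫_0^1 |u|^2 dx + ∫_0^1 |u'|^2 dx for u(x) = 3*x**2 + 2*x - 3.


||u||_{H^1}^2 = 467/15

The H^1 norm (squared) on an interval (0, L) is
  ||u||_{H^1}^2 = ∫_0^L u(x)^2 dx + ∫_0^L u'(x)^2 dx.
Compute u'(x) = 6*x + 2.
Then u(x)^2 = 9*x**4 + 12*x**3 - 14*x**2 - 12*x + 9 and u'(x)^2 = 36*x**2 + 24*x + 4.
Integrate each monomial from 0 to 1 using ∫_0^1 c·x^n dx = c·1^(n+1)/(n+1):
  ∫_0^1 u(x)^2 dx = ∫_0^1 (9*x^4 + 12*x^3 - 14*x^2 - 12*x + 9) dx. Term by term:
    ∫_0^1 9*x^4 dx = 9/5;  ∫_0^1 12*x^3 dx = 3;  ∫_0^1 -14*x^2 dx = -14/3;
    ∫_0^1 -12*x dx = -6;  ∫_0^1 9 dx = 9.
  Sum: 9/5 + 3 − 14/3 − 6 + 9 = 47/15.
  ∫_0^1 u'(x)^2 dx = ∫_0^1 (36*x^2 + 24*x + 4) dx. Term by term:
    ∫_0^1 36*x^2 dx = 12;  ∫_0^1 24*x dx = 12;  ∫_0^1 4 dx = 4.
  Sum: 12 + 12 + 4 = 28.
Adding: ||u||_{H^1}^2 = 47/15 + 28 = 467/15.


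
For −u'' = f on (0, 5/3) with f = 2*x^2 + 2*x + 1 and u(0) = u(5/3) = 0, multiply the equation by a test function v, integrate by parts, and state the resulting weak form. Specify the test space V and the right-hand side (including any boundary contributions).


V = H^1_0(0, 5/3) (so v(0) = v(5/3) = 0); weak form: ∫_0^5/3 u'v' dx = ∫_0^5/3 (2*x^2 + 2*x + 1) v dx for all v ∈ V.

Multiply both sides by a test function v and integrate from 0 to 5/3:
  ∫_0^5/3 −u''(x) v(x) dx = ∫_0^5/3 f(x) v(x) dx.
Integrate the LHS by parts once:
  ∫_0^5/3 −u'' v dx = −[u'(x) v(x)]_0^5/3 + ∫_0^5/3 u'(x) v'(x) dx.
Thus ∫_0^5/3 u'(x) v'(x) dx = ∫_0^5/3 f(x) v(x) dx + [u'(x) v(x)]_0^5/3.
Choose V so that boundary terms are either known or forced to vanish.
u is Dirichlet: u(0) = u(5/3) = 0. Let V = H^1_0(0, 5/3); then v(0) = v(5/3) = 0, and [u' v]_0^5/3 = 0.
Weak formulation: find u (satisfying any essential BC) such that ∫_0^5/3 u'(x) v'(x) dx = ∫_0^5/3 f v dx for all v ∈ V.
Substituting f(x) = 2*x^2 + 2*x + 1, the right-hand side is ∫_0^5/3 (2*x^2 + 2*x + 1) v dx.


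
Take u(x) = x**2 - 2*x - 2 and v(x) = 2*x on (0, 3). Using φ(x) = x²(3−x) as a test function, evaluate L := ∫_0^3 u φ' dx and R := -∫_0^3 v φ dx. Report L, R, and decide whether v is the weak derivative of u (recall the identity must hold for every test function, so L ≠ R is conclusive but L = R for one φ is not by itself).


LHS = -54/5, RHS = -243/10. No, v is not the weak derivative of u.

u(x) = x**2 - 2*x - 2, classical derivative u'(x) = 2*x - 2.
φ(x) = x²(3−x), so φ'(x) = 3*x*(2 - x).
Note φ(0) = φ(3) = 0, so the boundary term u·φ vanishes.
LHS = ∫_0^3 u(x) φ'(x) dx = ∫_0^3 (-3*x^4 + 12*x^3 - 6*x^2 - 12*x) dx. Term by term:
  ∫_0^3 -3*x^4 dx = -729/5;  ∫_0^3 12*x^3 dx = 243;  ∫_0^3 -6*x^2 dx = -54;
  ∫_0^3 -12*x dx = -54.
Sum: -729/5 + 243 − 54 − 54 = -54/5.
So LHS = -54/5.
∫_0^3 v(x) φ(x) dx = ∫_0^3 (-2*x^4 + 6*x^3) dx. Term by term:
  ∫_0^3 -2*x^4 dx = -486/5;  ∫_0^3 6*x^3 dx = 243/2.
Sum: -486/5 + 243/2 = 243/10.
So RHS = -∫_0^3 v(x) φ(x) dx = -243/10.
LHS − RHS = 27/2 ≠ 0, so the identity fails.
(For a valid weak derivative the identity must hold for EVERY test function, in particular this one. The failure shows v is NOT the weak derivative of u.)
Correct weak derivative would be u'(x) = 2*x - 2.


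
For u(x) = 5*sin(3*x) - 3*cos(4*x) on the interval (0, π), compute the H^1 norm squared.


||u||_{H^1(0,π)}^2 = 3060/7 + 403*π/2

u'(x) = 12*sin(4*x) + 15*cos(3*x).
Expand u² and (u')² and integrate term by term on (0, π), using: for integers n ≥ 1, ∫_0^π sin²(nx) dx = ∫_0^π cos²(nx) dx = π/2; for n ≠ n', ∫_0^π sin(nx)sin(n'x) dx = ∫_0^π cos(nx)cos(n'x) dx = 0; and by product-to-sum, ∫_0^π sin(nx)cos(n'x) dx = ½∫_0^π [sin((n+n')x) + sin((n−n')x)] dx, which is 0 when n+n' is even and 2n/(n²−n'²) when n+n' is odd (it need not vanish on (0, π)).
  u² squared terms: (-3)²·∫cos(4x)² dx = 9·π/2 = 9*π/2;  (5)²·∫sin(3x)² dx = 25·π/2 = 25*π/2.
  u² cross terms: 2·(-3)·(5)·∫cos(4x)·sin(3x) dx = -30·(-6/7) = 180/7.
  So ∫_0^π u² dx = 9*π/2 + 25*π/2 + 180/7 = 180/7 + 17*π.
  (u')² squared terms: (12)²·∫sin(4x)² dx = 144·π/2 = 72*π;  (15)²·∫cos(3x)² dx = 225·π/2 = 225*π/2.
  (u')² cross terms: 2·(12)·(15)·∫sin(4x)·cos(3x) dx = 360·(8/7) = 2880/7.
  So ∫_0^π (u')² dx = 72*π + 225*π/2 + 2880/7 = 2880/7 + 369*π/2.
||u||_{H^1}^2 = (180/7 + 17*π) + (2880/7 + 369*π/2) = 3060/7 + 403*π/2.
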